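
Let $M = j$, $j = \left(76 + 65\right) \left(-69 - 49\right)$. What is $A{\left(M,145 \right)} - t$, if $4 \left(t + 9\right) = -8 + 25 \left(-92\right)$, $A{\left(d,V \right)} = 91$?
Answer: $677$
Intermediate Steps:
$j = -16638$ ($j = 141 \left(-118\right) = -16638$)
$M = -16638$
$t = -586$ ($t = -9 + \frac{-8 + 25 \left(-92\right)}{4} = -9 + \frac{-8 - 2300}{4} = -9 + \frac{1}{4} \left(-2308\right) = -9 - 577 = -586$)
$A{\left(M,145 \right)} - t = 91 - -586 = 91 + 586 = 677$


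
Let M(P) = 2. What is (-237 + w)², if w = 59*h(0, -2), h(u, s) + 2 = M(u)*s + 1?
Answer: 283024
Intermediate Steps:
h(u, s) = -1 + 2*s (h(u, s) = -2 + (2*s + 1) = -2 + (1 + 2*s) = -1 + 2*s)
w = -295 (w = 59*(-1 + 2*(-2)) = 59*(-1 - 4) = 59*(-5) = -295)
(-237 + w)² = (-237 - 295)² = (-532)² = 283024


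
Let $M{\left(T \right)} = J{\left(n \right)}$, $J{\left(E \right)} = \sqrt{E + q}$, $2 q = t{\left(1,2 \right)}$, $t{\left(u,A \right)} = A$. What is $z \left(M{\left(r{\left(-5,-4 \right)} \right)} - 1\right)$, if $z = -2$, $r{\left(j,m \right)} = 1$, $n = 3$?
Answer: $-2$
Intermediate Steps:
$q = 1$ ($q = \frac{1}{2} \cdot 2 = 1$)
$J{\left(E \right)} = \sqrt{1 + E}$ ($J{\left(E \right)} = \sqrt{E + 1} = \sqrt{1 + E}$)
$M{\left(T \right)} = 2$ ($M{\left(T \right)} = \sqrt{1 + 3} = \sqrt{4} = 2$)
$z \left(M{\left(r{\left(-5,-4 \right)} \right)} - 1\right) = - 2 \left(2 - 1\right) = \left(-2\right) 1 = -2$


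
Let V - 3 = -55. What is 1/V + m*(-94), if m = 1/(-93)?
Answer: 4795/4836 ≈ 0.99152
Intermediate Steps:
V = -52 (V = 3 - 55 = -52)
m = -1/93 ≈ -0.010753
1/V + m*(-94) = 1/(-52) - 1/93*(-94) = -1/52 + 94/93 = 4795/4836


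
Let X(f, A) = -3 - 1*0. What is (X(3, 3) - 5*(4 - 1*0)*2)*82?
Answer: -3526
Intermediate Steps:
X(f, A) = -3 (X(f, A) = -3 + 0 = -3)
(X(3, 3) - 5*(4 - 1*0)*2)*82 = (-3 - 5*(4 - 1*0)*2)*82 = (-3 - 5*(4 + 0)*2)*82 = (-3 - 5*4*2)*82 = (-3 - 20*2)*82 = (-3 - 40)*82 = -43*82 = -3526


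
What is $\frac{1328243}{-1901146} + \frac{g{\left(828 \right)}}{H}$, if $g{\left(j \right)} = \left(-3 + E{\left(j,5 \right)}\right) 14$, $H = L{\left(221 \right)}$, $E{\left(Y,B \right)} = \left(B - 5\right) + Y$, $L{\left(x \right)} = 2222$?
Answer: $\frac{863949107}{192015746} \approx 4.4994$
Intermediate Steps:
$E{\left(Y,B \right)} = -5 + B + Y$ ($E{\left(Y,B \right)} = \left(-5 + B\right) + Y = -5 + B + Y$)
$H = 2222$
$g{\left(j \right)} = -42 + 14 j$ ($g{\left(j \right)} = \left(-3 + \left(-5 + 5 + j\right)\right) 14 = \left(-3 + j\right) 14 = -42 + 14 j$)
$\frac{1328243}{-1901146} + \frac{g{\left(828 \right)}}{H} = \frac{1328243}{-1901146} + \frac{-42 + 14 \cdot 828}{2222} = 1328243 \left(- \frac{1}{1901146}\right) + \left(-42 + 11592\right) \frac{1}{2222} = - \frac{1328243}{1901146} + 11550 \cdot \frac{1}{2222} = - \frac{1328243}{1901146} + \frac{525}{101} = \frac{863949107}{192015746}$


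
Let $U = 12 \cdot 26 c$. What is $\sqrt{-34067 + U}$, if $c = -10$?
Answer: $i \sqrt{37187} \approx 192.84 i$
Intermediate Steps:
$U = -3120$ ($U = 12 \cdot 26 \left(-10\right) = 312 \left(-10\right) = -3120$)
$\sqrt{-34067 + U} = \sqrt{-34067 - 3120} = \sqrt{-37187} = i \sqrt{37187}$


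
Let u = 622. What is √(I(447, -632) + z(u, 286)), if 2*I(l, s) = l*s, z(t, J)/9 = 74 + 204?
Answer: 25*I*√222 ≈ 372.49*I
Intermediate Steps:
z(t, J) = 2502 (z(t, J) = 9*(74 + 204) = 9*278 = 2502)
I(l, s) = l*s/2 (I(l, s) = (l*s)/2 = l*s/2)
√(I(447, -632) + z(u, 286)) = √((½)*447*(-632) + 2502) = √(-141252 + 2502) = √(-138750) = 25*I*√222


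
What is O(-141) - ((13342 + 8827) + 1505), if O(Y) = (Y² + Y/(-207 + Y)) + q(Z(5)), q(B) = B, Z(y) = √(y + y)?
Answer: -439941/116 + √10 ≈ -3789.4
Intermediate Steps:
Z(y) = √2*√y (Z(y) = √(2*y) = √2*√y)
O(Y) = √10 + Y² + Y/(-207 + Y) (O(Y) = (Y² + Y/(-207 + Y)) + √2*√5 = (Y² + Y/(-207 + Y)) + √10 = √10 + Y² + Y/(-207 + Y))
O(-141) - ((13342 + 8827) + 1505) = (-141 + (-141)³ - 207*√10 - 207*(-141)² - 141*√10)/(-207 - 141) - ((13342 + 8827) + 1505) = (-141 - 2803221 - 207*√10 - 207*19881 - 141*√10)/(-348) - (22169 + 1505) = -(-141 - 2803221 - 207*√10 - 4115367 - 141*√10)/348 - 1*23674 = -(-6918729 - 348*√10)/348 - 23674 = (2306243/116 + √10) - 23674 = -439941/116 + √10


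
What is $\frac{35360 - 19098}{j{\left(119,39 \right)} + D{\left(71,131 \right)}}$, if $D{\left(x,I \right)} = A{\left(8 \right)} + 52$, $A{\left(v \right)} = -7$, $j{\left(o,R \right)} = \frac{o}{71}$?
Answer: $\frac{577301}{1657} \approx 348.4$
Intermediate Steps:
$j{\left(o,R \right)} = \frac{o}{71}$ ($j{\left(o,R \right)} = o \frac{1}{71} = \frac{o}{71}$)
$D{\left(x,I \right)} = 45$ ($D{\left(x,I \right)} = -7 + 52 = 45$)
$\frac{35360 - 19098}{j{\left(119,39 \right)} + D{\left(71,131 \right)}} = \frac{35360 - 19098}{\frac{1}{71} \cdot 119 + 45} = \frac{16262}{\frac{119}{71} + 45} = \frac{16262}{\frac{3314}{71}} = 16262 \cdot \frac{71}{3314} = \frac{577301}{1657}$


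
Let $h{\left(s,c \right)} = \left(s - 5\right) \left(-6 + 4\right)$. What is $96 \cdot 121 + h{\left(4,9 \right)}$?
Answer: $11618$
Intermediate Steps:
$h{\left(s,c \right)} = 10 - 2 s$ ($h{\left(s,c \right)} = \left(-5 + s\right) \left(-2\right) = 10 - 2 s$)
$96 \cdot 121 + h{\left(4,9 \right)} = 96 \cdot 121 + \left(10 - 8\right) = 11616 + \left(10 - 8\right) = 11616 + 2 = 11618$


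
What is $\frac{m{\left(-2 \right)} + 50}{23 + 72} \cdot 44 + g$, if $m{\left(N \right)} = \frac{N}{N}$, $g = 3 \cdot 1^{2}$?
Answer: $\frac{2529}{95} \approx 26.621$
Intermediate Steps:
$g = 3$ ($g = 3 \cdot 1 = 3$)
$m{\left(N \right)} = 1$
$\frac{m{\left(-2 \right)} + 50}{23 + 72} \cdot 44 + g = \frac{1 + 50}{23 + 72} \cdot 44 + 3 = \frac{51}{95} \cdot 44 + 3 = \frac{2244}{95} + 3 = \frac{2529}{95}$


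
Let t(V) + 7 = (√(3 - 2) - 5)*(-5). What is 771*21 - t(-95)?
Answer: 16178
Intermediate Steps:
t(V) = 13 (t(V) = -7 + (√(3 - 2) - 5)*(-5) = -7 + (√1 - 5)*(-5) = -7 + (1 - 5)*(-5) = -7 - 4*(-5) = -7 + 20 = 13)
771*21 - t(-95) = 771*21 - 1*13 = 16191 - 13 = 16178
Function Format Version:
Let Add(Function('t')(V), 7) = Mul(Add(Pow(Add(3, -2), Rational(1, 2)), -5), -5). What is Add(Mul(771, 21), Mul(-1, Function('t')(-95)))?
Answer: 16178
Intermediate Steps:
Function('t')(V) = 13 (Function('t')(V) = Add(-7, Mul(Add(Pow(Add(3, -2), Rational(1, 2)), -5), -5)) = Add(-7, Mul(Add(Pow(1, Rational(1, 2)), -5), -5)) = Add(-7, Mul(Add(1, -5), -5)) = Add(-7, Mul(-4, -5)) = Add(-7, 20) = 13)
Add(Mul(771, 21), Mul(-1, Function('t')(-95))) = Add(Mul(771, 21), Mul(-1, 13)) = Add(16191, -13) = 16178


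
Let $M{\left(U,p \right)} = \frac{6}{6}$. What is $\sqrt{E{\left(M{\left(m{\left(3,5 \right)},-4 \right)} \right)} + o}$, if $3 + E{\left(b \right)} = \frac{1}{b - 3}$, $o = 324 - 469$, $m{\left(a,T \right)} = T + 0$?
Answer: $\frac{3 i \sqrt{66}}{2} \approx 12.186 i$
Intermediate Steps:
$m{\left(a,T \right)} = T$
$M{\left(U,p \right)} = 1$ ($M{\left(U,p \right)} = 6 \cdot \frac{1}{6} = 1$)
$o = -145$
$E{\left(b \right)} = -3 + \frac{1}{-3 + b}$ ($E{\left(b \right)} = -3 + \frac{1}{b - 3} = -3 + \frac{1}{-3 + b}$)
$\sqrt{E{\left(M{\left(m{\left(3,5 \right)},-4 \right)} \right)} + o} = \sqrt{\frac{10 - 3}{-3 + 1} - 145} = \sqrt{\frac{10 - 3}{-2} - 145} = \sqrt{\left(- \frac{1}{2}\right) 7 - 145} = \sqrt{- \frac{7}{2} - 145} = \sqrt{- \frac{297}{2}} = \frac{3 i \sqrt{66}}{2}$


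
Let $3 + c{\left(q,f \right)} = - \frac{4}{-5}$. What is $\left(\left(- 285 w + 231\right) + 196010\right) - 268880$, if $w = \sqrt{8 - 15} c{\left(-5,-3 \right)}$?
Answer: $-72639 + 627 i \sqrt{7} \approx -72639.0 + 1658.9 i$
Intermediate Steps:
$c{\left(q,f \right)} = - \frac{11}{5}$ ($c{\left(q,f \right)} = -3 - \frac{4}{-5} = -3 - - \frac{4}{5} = -3 + \frac{4}{5} = - \frac{11}{5}$)
$w = - \frac{11 i \sqrt{7}}{5}$ ($w = \sqrt{8 - 15} \left(- \frac{11}{5}\right) = \sqrt{-7} \left(- \frac{11}{5}\right) = i \sqrt{7} \left(- \frac{11}{5}\right) = - \frac{11 i \sqrt{7}}{5} \approx - 5.8207 i$)
$\left(\left(- 285 w + 231\right) + 196010\right) - 268880 = \left(\left(- 285 \left(- \frac{11 i \sqrt{7}}{5}\right) + 231\right) + 196010\right) - 268880 = \left(\left(627 i \sqrt{7} + 231\right) + 196010\right) - 268880 = \left(\left(231 + 627 i \sqrt{7}\right) + 196010\right) - 268880 = \left(196241 + 627 i \sqrt{7}\right) - 268880 = -72639 + 627 i \sqrt{7}$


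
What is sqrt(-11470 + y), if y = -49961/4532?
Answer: I*sqrt(58952257133)/2266 ≈ 107.15*I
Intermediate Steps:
y = -49961/4532 (y = -49961*1/4532 = -49961/4532 ≈ -11.024)
sqrt(-11470 + y) = sqrt(-11470 - 49961/4532) = sqrt(-52032001/4532) = I*sqrt(58952257133)/2266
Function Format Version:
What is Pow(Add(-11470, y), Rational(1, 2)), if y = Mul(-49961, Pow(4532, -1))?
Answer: Mul(Rational(1, 2266), I, Pow(58952257133, Rational(1, 2))) ≈ Mul(107.15, I)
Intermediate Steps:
y = Rational(-49961, 4532) (y = Mul(-49961, Rational(1, 4532)) = Rational(-49961, 4532) ≈ -11.024)
Pow(Add(-11470, y), Rational(1, 2)) = Pow(Add(-11470, Rational(-49961, 4532)), Rational(1, 2)) = Pow(Rational(-52032001, 4532), Rational(1, 2)) = Mul(Rational(1, 2266), I, Pow(58952257133, Rational(1, 2)))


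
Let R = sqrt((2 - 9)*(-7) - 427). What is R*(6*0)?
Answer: 0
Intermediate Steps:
R = 3*I*sqrt(42) (R = sqrt(-7*(-7) - 427) = sqrt(49 - 427) = sqrt(-378) = 3*I*sqrt(42) ≈ 19.442*I)
R*(6*0) = (3*I*sqrt(42))*(6*0) = (3*I*sqrt(42))*0 = 0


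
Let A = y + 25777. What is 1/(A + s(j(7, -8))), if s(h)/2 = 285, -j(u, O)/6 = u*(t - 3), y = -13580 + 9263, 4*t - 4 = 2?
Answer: 1/22030 ≈ 4.5393e-5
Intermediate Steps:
t = 3/2 (t = 1 + (¼)*2 = 1 + ½ = 3/2 ≈ 1.5000)
y = -4317
j(u, O) = 9*u (j(u, O) = -6*u*(3/2 - 3) = -6*u*(-3)/2 = -(-9)*u = 9*u)
s(h) = 570 (s(h) = 2*285 = 570)
A = 21460 (A = -4317 + 25777 = 21460)
1/(A + s(j(7, -8))) = 1/(21460 + 570) = 1/22030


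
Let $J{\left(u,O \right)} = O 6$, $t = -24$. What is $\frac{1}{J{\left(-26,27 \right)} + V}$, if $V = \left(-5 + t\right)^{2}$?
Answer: $\frac{1}{1003} \approx 0.00099701$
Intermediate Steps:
$J{\left(u,O \right)} = 6 O$
$V = 841$ ($V = \left(-5 - 24\right)^{2} = \left(-29\right)^{2} = 841$)
$\frac{1}{J{\left(-26,27 \right)} + V} = \frac{1}{6 \cdot 27 + 841} = \frac{1}{162 + 841} = \frac{1}{1003}$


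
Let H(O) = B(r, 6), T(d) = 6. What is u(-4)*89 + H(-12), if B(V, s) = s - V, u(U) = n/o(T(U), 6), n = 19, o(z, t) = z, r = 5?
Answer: 1697/6 ≈ 282.83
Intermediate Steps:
u(U) = 19/6
H(O) = 1 (H(O) = 6 - 1*5 = 6 - 5 = 1)
u(-4)*89 + H(-12) = (19/6)*89 + 1 = 1691/6 + 1 = 1697/6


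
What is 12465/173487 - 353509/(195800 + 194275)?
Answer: -18822310336/22557647175 ≈ -0.83441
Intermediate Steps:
12465/173487 - 353509/(195800 + 194275) = 12465*(1/173487) - 353509/390075 = 4155/57829 - 353509*1/390075 = 4155/57829 - 353509/390075 = -18822310336/22557647175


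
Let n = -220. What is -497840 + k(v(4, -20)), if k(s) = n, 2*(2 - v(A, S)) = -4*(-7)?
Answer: -498060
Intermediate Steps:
v(A, S) = -12 (v(A, S) = 2 - (-2)*(-7) = 2 - ½*28 = 2 - 14 = -12)
k(s) = -220
-497840 + k(v(4, -20)) = -497840 - 220 = -498060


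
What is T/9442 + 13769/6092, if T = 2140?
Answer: 71521889/28760332 ≈ 2.4868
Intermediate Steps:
T/9442 + 13769/6092 = 2140/9442 + 13769/6092 = 2140*(1/9442) + 13769*(1/6092) = 1070/4721 + 13769/6092 = 71521889/28760332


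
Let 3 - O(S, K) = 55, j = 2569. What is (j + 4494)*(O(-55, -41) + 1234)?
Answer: 8348466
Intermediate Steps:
O(S, K) = -52 (O(S, K) = 3 - 1*55 = 3 - 55 = -52)
(j + 4494)*(O(-55, -41) + 1234) = (2569 + 4494)*(-52 + 1234) = 7063*1182 = 8348466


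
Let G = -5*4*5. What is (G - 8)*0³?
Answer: 0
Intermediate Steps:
G = -100 (G = -20*5 = -100)
(G - 8)*0³ = (-100 - 8)*0³ = -108*0 = 0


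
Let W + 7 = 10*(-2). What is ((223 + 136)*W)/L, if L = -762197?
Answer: 9693/762197 ≈ 0.012717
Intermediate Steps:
W = -27 (W = -7 + 10*(-2) = -7 - 20 = -27)
((223 + 136)*W)/L = ((223 + 136)*(-27))/(-762197) = (359*(-27))*(-1/762197) = -9693*(-1/762197) = 9693/762197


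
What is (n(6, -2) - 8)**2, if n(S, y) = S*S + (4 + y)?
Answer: 900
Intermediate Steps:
n(S, y) = 4 + y + S**2 (n(S, y) = S**2 + (4 + y) = 4 + y + S**2)
(n(6, -2) - 8)**2 = ((4 - 2 + 6**2) - 8)**2 = ((4 - 2 + 36) - 8)**2 = (38 - 8)**2 = 30**2 = 900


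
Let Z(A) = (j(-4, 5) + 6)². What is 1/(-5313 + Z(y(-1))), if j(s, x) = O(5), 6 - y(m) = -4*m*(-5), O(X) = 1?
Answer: -1/5264 ≈ -0.00018997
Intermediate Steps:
y(m) = 6 - 20*m (y(m) = 6 - (-4*m)*(-5) = 6 - 20*m)
j(s, x) = 1
Z(A) = 49 (Z(A) = (1 + 6)² = 7² = 49)
1/(-5313 + Z(y(-1))) = 1/(-5313 + 49) = 1/(-5264) = -1/5264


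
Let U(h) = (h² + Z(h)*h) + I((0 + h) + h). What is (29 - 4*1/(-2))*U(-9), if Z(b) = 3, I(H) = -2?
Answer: 1612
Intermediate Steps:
U(h) = -2 + h² + 3*h (U(h) = (h² + 3*h) - 2 = -2 + h² + 3*h)
(29 - 4*1/(-2))*U(-9) = (29 - 4*1/(-2))*(-2 + (-9)² + 3*(-9)) = (29 - 4*(-½))*(-2 + 81 - 27) = (29 + 2)*52 = 31*52 = 1612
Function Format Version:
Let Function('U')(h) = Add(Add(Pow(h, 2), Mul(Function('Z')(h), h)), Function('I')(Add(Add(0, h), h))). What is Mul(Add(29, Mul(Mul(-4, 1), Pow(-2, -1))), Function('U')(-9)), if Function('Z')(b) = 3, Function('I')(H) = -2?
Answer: 1612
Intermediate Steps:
Function('U')(h) = Add(-2, Pow(h, 2), Mul(3, h)) (Function('U')(h) = Add(Add(Pow(h, 2), Mul(3, h)), -2) = Add(-2, Pow(h, 2), Mul(3, h)))
Mul(Add(29, Mul(Mul(-4, 1), Pow(-2, -1))), Function('U')(-9)) = Mul(Add(29, Mul(Mul(-4, 1), Pow(-2, -1))), Add(-2, Pow(-9, 2), Mul(3, -9))) = Mul(Add(29, Mul(-4, Rational(-1, 2))), Add(-2, 81, -27)) = Mul(Add(29, 2), 52) = Mul(31, 52) = 1612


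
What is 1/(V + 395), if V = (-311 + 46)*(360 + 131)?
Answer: -1/129720 ≈ -7.7089e-6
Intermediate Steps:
V = -130115 (V = -265*491 = -130115)
1/(V + 395) = 1/(-130115 + 395) = 1/(-129720) = -1/129720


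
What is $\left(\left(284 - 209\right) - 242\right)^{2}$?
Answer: $27889$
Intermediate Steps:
$\left(\left(284 - 209\right) - 242\right)^{2} = \left(75 - 242\right)^{2} = \left(-167\right)^{2} = 27889$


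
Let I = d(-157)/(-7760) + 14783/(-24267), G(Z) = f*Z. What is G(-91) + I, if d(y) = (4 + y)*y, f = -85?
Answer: 1455895067513/188311920 ≈ 7731.3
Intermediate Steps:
d(y) = y*(4 + y)
G(Z) = -85*Z
I = -697633687/188311920 (I = -157*(4 - 157)/(-7760) + 14783/(-24267) = -157*(-153)*(-1/7760) + 14783*(-1/24267) = 24021*(-1/7760) - 14783/24267 = -24021/7760 - 14783/24267 = -697633687/188311920 ≈ -3.7047)
G(-91) + I = -85*(-91) - 697633687/188311920 = 7735 - 697633687/188311920 = 1455895067513/188311920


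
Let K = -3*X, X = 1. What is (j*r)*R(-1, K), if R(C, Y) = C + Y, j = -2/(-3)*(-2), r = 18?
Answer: 96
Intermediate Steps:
K = -3 (K = -3*1 = -3)
j = -4/3 (j = -2*(-⅓)*(-2) = (⅔)*(-2) = -4/3 ≈ -1.3333)
(j*r)*R(-1, K) = (-4/3*18)*(-1 - 3) = -24*(-4) = 96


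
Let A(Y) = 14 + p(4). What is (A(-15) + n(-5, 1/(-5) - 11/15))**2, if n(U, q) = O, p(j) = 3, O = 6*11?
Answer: 6889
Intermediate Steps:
O = 66
A(Y) = 17 (A(Y) = 14 + 3 = 17)
n(U, q) = 66
(A(-15) + n(-5, 1/(-5) - 11/15))**2 = (17 + 66)**2 = 83**2 = 6889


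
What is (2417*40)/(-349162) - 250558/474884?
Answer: -33349279379/41452861802 ≈ -0.80451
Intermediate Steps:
(2417*40)/(-349162) - 250558/474884 = 96680*(-1/349162) - 250558*1/474884 = -48340/174581 - 125279/237442 = -33349279379/41452861802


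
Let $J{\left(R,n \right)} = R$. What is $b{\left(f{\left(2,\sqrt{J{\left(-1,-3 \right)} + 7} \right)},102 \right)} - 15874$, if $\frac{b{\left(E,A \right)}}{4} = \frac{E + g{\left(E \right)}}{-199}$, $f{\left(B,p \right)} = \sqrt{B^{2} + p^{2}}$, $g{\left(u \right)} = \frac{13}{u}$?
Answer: $-15874 - \frac{46 \sqrt{10}}{995} \approx -15874.0$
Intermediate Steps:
$b{\left(E,A \right)} = - \frac{52}{199 E} - \frac{4 E}{199}$ ($b{\left(E,A \right)} = 4 \frac{E + \frac{13}{E}}{-199} = 4 \left(E + \frac{13}{E}\right) \left(- \frac{1}{199}\right) = 4 \left(- \frac{13}{199 E} - \frac{E}{199}\right) = - \frac{52}{199 E} - \frac{4 E}{199}$)
$b{\left(f{\left(2,\sqrt{J{\left(-1,-3 \right)} + 7} \right)},102 \right)} - 15874 = \frac{4 \left(-13 - \left(\sqrt{2^{2} + \left(\sqrt{-1 + 7}\right)^{2}}\right)^{2}\right)}{199 \sqrt{2^{2} + \left(\sqrt{-1 + 7}\right)^{2}}} - 15874 = \frac{4 \left(-13 - \left(\sqrt{4 + \left(\sqrt{6}\right)^{2}}\right)^{2}\right)}{199 \sqrt{4 + \left(\sqrt{6}\right)^{2}}} - 15874 = \frac{4 \left(-13 - \left(\sqrt{4 + 6}\right)^{2}\right)}{199 \sqrt{4 + 6}} - 15874 = \frac{4 \left(-13 - \left(\sqrt{10}\right)^{2}\right)}{199 \sqrt{10}} - 15874 = \frac{4 \frac{\sqrt{10}}{10} \left(-13 - 10\right)}{199} - 15874 = \frac{4}{199} \frac{\sqrt{10}}{10} \left(-23\right) - 15874 = - \frac{46 \sqrt{10}}{995} - 15874 = -15874 - \frac{46 \sqrt{10}}{995}$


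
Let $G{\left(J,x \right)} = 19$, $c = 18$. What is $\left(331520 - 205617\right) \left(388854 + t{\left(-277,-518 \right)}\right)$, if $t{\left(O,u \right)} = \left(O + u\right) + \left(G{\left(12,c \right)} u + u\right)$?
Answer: $47553437197$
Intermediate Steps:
$t{\left(O,u \right)} = O + 21 u$ ($t{\left(O,u \right)} = \left(O + u\right) + \left(19 u + u\right) = \left(O + u\right) + 20 u = O + 21 u$)
$\left(331520 - 205617\right) \left(388854 + t{\left(-277,-518 \right)}\right) = \left(331520 - 205617\right) \left(388854 + \left(-277 + 21 \left(-518\right)\right)\right) = 125903 \left(388854 - 11155\right) = 125903 \cdot 377699 = 47553437197$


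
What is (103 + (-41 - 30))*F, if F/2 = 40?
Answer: 2560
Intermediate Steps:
F = 80 (F = 2*40 = 80)
(103 + (-41 - 30))*F = (103 + (-41 - 30))*80 = (103 - 71)*80 = 32*80 = 2560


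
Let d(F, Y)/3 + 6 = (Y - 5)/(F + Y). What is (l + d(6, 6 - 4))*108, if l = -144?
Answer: -35235/2 ≈ -17618.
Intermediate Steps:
d(F, Y) = -18 + 3*(-5 + Y)/(F + Y) (d(F, Y) = -18 + 3*((Y - 5)/(F + Y)) = -18 + 3*((-5 + Y)/(F + Y)) = -18 + 3*(-5 + Y)/(F + Y))
(l + d(6, 6 - 4))*108 = (-144 + 3*(-5 - 6*6 - 5*(6 - 4))/(6 + (6 - 4)))*108 = (-144 + 3*(-5 - 36 - 5*2)/(6 + 2))*108 = (-144 + 3*(-5 - 36 - 10)/8)*108 = (-144 + 3*(1/8)*(-51))*108 = (-144 - 153/8)*108 = -1305/8*108 = -35235/2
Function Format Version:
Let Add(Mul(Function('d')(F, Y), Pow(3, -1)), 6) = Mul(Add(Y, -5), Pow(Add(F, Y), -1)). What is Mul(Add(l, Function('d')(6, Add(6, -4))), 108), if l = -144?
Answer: Rational(-35235, 2) ≈ -17618.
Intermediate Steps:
Function('d')(F, Y) = Add(-18, Mul(3, Pow(Add(F, Y), -1), Add(-5, Y))) (Function('d')(F, Y) = Add(-18, Mul(3, Mul(Add(Y, -5), Pow(Add(F, Y), -1)))) = Add(-18, Mul(3, Mul(Add(-5, Y), Pow(Add(F, Y), -1)))) = Add(-18, Mul(3, Mul(Pow(Add(F, Y), -1), Add(-5, Y)))) = Add(-18, Mul(3, Pow(Add(F, Y), -1), Add(-5, Y))))
Mul(Add(l, Function('d')(6, Add(6, -4))), 108) = Mul(Add(-144, Mul(3, Pow(Add(6, Add(6, -4)), -1), Add(-5, Mul(-6, 6), Mul(-5, Add(6, -4))))), 108) = Mul(Add(-144, Mul(3, Pow(Add(6, 2), -1), Add(-5, -36, Mul(-5, 2)))), 108) = Mul(Add(-144, Mul(3, Pow(8, -1), Add(-5, -36, -10))), 108) = Mul(Add(-144, Mul(3, Rational(1, 8), -51)), 108) = Mul(Add(-144, Rational(-153, 8)), 108) = Mul(Rational(-1305, 8), 108) = Rational(-35235, 2)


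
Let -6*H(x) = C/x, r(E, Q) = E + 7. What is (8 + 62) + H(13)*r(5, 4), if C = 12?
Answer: 886/13 ≈ 68.154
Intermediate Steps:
r(E, Q) = 7 + E
H(x) = -2/x
(8 + 62) + H(13)*r(5, 4) = (8 + 62) + (-2/13)*(7 + 5) = 70 - 2*1/13*12 = 70 - 2/13*12 = 70 - 24/13 = 886/13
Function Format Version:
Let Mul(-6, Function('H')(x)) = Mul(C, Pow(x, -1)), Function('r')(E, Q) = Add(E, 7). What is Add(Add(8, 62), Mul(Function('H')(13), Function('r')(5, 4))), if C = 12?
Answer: Rational(886, 13) ≈ 68.154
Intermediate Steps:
Function('r')(E, Q) = Add(7, E)
Function('H')(x) = Mul(-2, Pow(x, -1)) (Function('H')(x) = Mul(Rational(-1, 6), Mul(12, Pow(x, -1))) = Mul(-2, Pow(x, -1)))
Add(Add(8, 62), Mul(Function('H')(13), Function('r')(5, 4))) = Add(Add(8, 62), Mul(Mul(-2, Pow(13, -1)), Add(7, 5))) = Add(70, Mul(Mul(-2, Rational(1, 13)), 12)) = Add(70, Mul(Rational(-2, 13), 12)) = Add(70, Rational(-24, 13)) = Rational(886, 13)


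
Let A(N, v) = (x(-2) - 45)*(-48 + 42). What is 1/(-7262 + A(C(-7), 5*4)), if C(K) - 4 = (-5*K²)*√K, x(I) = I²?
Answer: -1/7016 ≈ -0.00014253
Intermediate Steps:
C(K) = 4 - 5*K^(5/2) (C(K) = 4 + (-5*K²)*√K = 4 - 5*K^(5/2))
A(N, v) = 246 (A(N, v) = ((-2)² - 45)*(-48 + 42) = (4 - 45)*(-6) = -41*(-6) = 246)
1/(-7262 + A(C(-7), 5*4)) = 1/(-7262 + 246) = 1/(-7016) = -1/7016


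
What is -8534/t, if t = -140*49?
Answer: 4267/3430 ≈ 1.2440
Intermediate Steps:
t = -6860
-8534/t = -8534/(-6860) = -8534*(-1/6860) = 4267/3430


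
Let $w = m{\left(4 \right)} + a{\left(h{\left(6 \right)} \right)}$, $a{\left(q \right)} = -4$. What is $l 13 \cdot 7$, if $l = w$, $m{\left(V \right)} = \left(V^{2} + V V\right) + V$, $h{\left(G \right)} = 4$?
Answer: $2912$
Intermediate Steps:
$m{\left(V \right)} = V + 2 V^{2}$ ($m{\left(V \right)} = \left(V^{2} + V^{2}\right) + V = 2 V^{2} + V = V + 2 V^{2}$)
$w = 32$ ($w = 4 \left(1 + 2 \cdot 4\right) - 4 = 4 \left(1 + 8\right) - 4 = 4 \cdot 9 - 4 = 36 - 4 = 32$)
$l = 32$
$l 13 \cdot 7 = 32 \cdot 13 \cdot 7 = 416 \cdot 7 = 2912$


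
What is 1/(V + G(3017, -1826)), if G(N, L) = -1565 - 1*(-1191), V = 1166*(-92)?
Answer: -1/107646 ≈ -9.2897e-6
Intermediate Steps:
V = -107272
G(N, L) = -374 (G(N, L) = -1565 + 1191 = -374)
1/(V + G(3017, -1826)) = 1/(-107272 - 374) = 1/(-107646) = -1/107646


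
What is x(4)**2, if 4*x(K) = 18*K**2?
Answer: 5184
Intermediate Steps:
x(K) = 9*K**2/2 (x(K) = (18*K**2)/4 = 9*K**2/2)
x(4)**2 = ((9/2)*4**2)**2 = ((9/2)*16)**2 = 72**2 = 5184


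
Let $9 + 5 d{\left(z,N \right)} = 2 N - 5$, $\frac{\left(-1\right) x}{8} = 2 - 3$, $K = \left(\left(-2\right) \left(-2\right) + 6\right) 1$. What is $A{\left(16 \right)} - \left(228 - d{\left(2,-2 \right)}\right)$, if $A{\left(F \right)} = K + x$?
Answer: $- \frac{1068}{5} \approx -213.6$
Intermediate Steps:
$K = 10$ ($K = \left(4 + 6\right) 1 = 10 \cdot 1 = 10$)
$x = 8$ ($x = - 8 \left(2 - 3\right) = \left(-8\right) \left(-1\right) = 8$)
$d{\left(z,N \right)} = - \frac{14}{5} + \frac{2 N}{5}$ ($d{\left(z,N \right)} = - \frac{9}{5} + \frac{2 N - 5}{5} = - \frac{9}{5} + \frac{-5 + 2 N}{5} = - \frac{9}{5} + \left(-1 + \frac{2 N}{5}\right) = - \frac{14}{5} + \frac{2 N}{5}$)
$A{\left(F \right)} = 18$ ($A{\left(F \right)} = 10 + 8 = 18$)
$A{\left(16 \right)} - \left(228 - d{\left(2,-2 \right)}\right) = 18 - \left(228 - \left(- \frac{14}{5} + \frac{2}{5} \left(-2\right)\right)\right) = 18 - \left(228 - \left(- \frac{14}{5} - \frac{4}{5}\right)\right) = 18 - \left(228 - - \frac{18}{5}\right) = 18 - \left(228 + \frac{18}{5}\right) = 18 - \frac{1158}{5} = - \frac{1068}{5}$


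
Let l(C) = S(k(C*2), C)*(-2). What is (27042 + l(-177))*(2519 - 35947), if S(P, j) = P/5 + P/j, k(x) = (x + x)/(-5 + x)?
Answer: -1622562159992/1795 ≈ -9.0393e+8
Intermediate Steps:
k(x) = 2*x/(-5 + x) (k(x) = (2*x)/(-5 + x) = 2*x/(-5 + x))
S(P, j) = P/5 + P/j (S(P, j) = P*(⅕) + P/j = P/5 + P/j)
l(C) = -8/(-5 + 2*C) - 8*C/(5*(-5 + 2*C)) (l(C) = ((2*(C*2)/(-5 + C*2))/5 + (2*(C*2)/(-5 + C*2))/C)*(-2) = ((2*(2*C)/(-5 + 2*C))/5 + (2*(2*C)/(-5 + 2*C))/C)*(-2) = ((4*C/(-5 + 2*C))/5 + (4*C/(-5 + 2*C))/C)*(-2) = (4*C/(5*(-5 + 2*C)) + 4/(-5 + 2*C))*(-2) = (4/(-5 + 2*C) + 4*C/(5*(-5 + 2*C)))*(-2) = -8/(-5 + 2*C) - 8*C/(5*(-5 + 2*C)))
(27042 + l(-177))*(2519 - 35947) = (27042 + 8*(-5 - 1*(-177))/(5*(-5 + 2*(-177))))*(2519 - 35947) = (27042 + 8*(-5 + 177)/(5*(-5 - 354)))*(-33428) = (27042 + (8/5)*172/(-359))*(-33428) = (27042 + (8/5)*(-1/359)*172)*(-33428) = (27042 - 1376/1795)*(-33428) = (48539014/1795)*(-33428) = -1622562159992/1795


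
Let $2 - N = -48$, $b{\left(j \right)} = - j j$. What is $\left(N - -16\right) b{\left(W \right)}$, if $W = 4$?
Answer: $-1056$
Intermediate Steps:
$b{\left(j \right)} = - j^{2}$
$N = 50$ ($N = 2 - -48 = 2 + 48 = 50$)
$\left(N - -16\right) b{\left(W \right)} = \left(50 - -16\right) \left(- 4^{2}\right) = \left(50 + \left(-7 + 23\right)\right) \left(\left(-1\right) 16\right) = \left(50 + 16\right) \left(-16\right) = 66 \left(-16\right) = -1056$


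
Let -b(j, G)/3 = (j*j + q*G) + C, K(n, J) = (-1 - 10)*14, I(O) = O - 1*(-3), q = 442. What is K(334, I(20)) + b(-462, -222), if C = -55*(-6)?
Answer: -347104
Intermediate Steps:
C = 330
I(O) = 3 + O (I(O) = O + 3 = 3 + O)
K(n, J) = -154 (K(n, J) = -11*14 = -154)
b(j, G) = -990 - 1326*G - 3*j² (b(j, G) = -3*((j*j + 442*G) + 330) = -3*((j² + 442*G) + 330) = -3*(330 + j² + 442*G) = -990 - 1326*G - 3*j²)
K(334, I(20)) + b(-462, -222) = -154 + (-990 - 1326*(-222) - 3*(-462)²) = -154 + (-990 + 294372 - 3*213444) = -154 + (-990 + 294372 - 640332) = -154 - 346950 = -347104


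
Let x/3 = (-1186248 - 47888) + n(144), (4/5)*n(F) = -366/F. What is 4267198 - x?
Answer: 255027697/32 ≈ 7.9696e+6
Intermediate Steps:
n(F) = -915/(2*F) (n(F) = 5*(-366/F)/4 = -915/(2*F))
x = -118477361/32 (x = 3*((-1186248 - 47888) - 915/2/144) = 3*(-1234136 - 915/2*1/144) = 3*(-1234136 - 305/96) = 3*(-118477361/96) = -118477361/32 ≈ -3.7024e+6)
4267198 - x = 4267198 - 1*(-118477361/32) = 4267198 + 118477361/32 = 255027697/32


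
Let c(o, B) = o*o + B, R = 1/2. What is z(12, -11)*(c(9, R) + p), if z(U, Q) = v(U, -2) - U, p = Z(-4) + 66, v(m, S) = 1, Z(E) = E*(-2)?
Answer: -3421/2 ≈ -1710.5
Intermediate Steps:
Z(E) = -2*E
R = ½ ≈ 0.50000
c(o, B) = B + o² (c(o, B) = o² + B = B + o²)
p = 74 (p = -2*(-4) + 66 = 8 + 66 = 74)
z(U, Q) = 1 - U
z(12, -11)*(c(9, R) + p) = (1 - 1*12)*((½ + 9²) + 74) = (1 - 12)*((½ + 81) + 74) = -11*(163/2 + 74) = -11*311/2 = -3421/2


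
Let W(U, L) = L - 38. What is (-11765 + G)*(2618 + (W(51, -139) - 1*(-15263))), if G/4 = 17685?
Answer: 1044093400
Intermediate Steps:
W(U, L) = -38 + L
G = 70740 (G = 4*17685 = 70740)
(-11765 + G)*(2618 + (W(51, -139) - 1*(-15263))) = (-11765 + 70740)*(2618 + ((-38 - 139) - 1*(-15263))) = 58975*(2618 + (-177 + 15263)) = 58975*(2618 + 15086) = 58975*17704 = 1044093400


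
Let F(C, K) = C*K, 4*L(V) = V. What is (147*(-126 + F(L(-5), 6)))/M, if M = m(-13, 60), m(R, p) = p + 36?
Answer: -13083/64 ≈ -204.42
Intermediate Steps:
L(V) = V/4
m(R, p) = 36 + p
M = 96 (M = 36 + 60 = 96)
(147*(-126 + F(L(-5), 6)))/M = (147*(-126 + ((¼)*(-5))*6))/96 = (147*(-126 - 5/4*6))*(1/96) = (147*(-126 - 15/2))*(1/96) = (147*(-267/2))*(1/96) = -39249/2*1/96 = -13083/64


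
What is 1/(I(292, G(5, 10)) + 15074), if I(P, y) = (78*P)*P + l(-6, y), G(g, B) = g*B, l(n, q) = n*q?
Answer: 1/6665366 ≈ 1.5003e-7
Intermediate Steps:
G(g, B) = B*g
I(P, y) = -6*y + 78*P**2 (I(P, y) = (78*P)*P - 6*y = 78*P**2 - 6*y = -6*y + 78*P**2)
1/(I(292, G(5, 10)) + 15074) = 1/((-60*5 + 78*292**2) + 15074) = 1/((-6*50 + 78*85264) + 15074) = 1/((-300 + 6650592) + 15074) = 1/(6650292 + 15074) = 1/6665366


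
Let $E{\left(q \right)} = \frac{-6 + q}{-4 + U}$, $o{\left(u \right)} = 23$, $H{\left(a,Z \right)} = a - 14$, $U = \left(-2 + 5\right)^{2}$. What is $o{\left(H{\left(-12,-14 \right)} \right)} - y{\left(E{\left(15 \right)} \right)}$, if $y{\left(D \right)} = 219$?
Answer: $-196$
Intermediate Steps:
$U = 9$ ($U = 3^{2} = 9$)
$H{\left(a,Z \right)} = -14 + a$
$E{\left(q \right)} = - \frac{6}{5} + \frac{q}{5}$ ($E{\left(q \right)} = \frac{-6 + q}{-4 + 9} = \frac{-6 + q}{5} = \left(-6 + q\right) \frac{1}{5} = - \frac{6}{5} + \frac{q}{5}$)
$o{\left(H{\left(-12,-14 \right)} \right)} - y{\left(E{\left(15 \right)} \right)} = 23 - 219 = -196$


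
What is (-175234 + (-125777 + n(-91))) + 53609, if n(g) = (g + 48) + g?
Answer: -247536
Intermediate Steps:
n(g) = 48 + 2*g (n(g) = (48 + g) + g = 48 + 2*g)
(-175234 + (-125777 + n(-91))) + 53609 = (-175234 + (-125777 + (48 + 2*(-91)))) + 53609 = (-175234 + (-125777 + (48 - 182))) + 53609 = (-175234 + (-125777 - 134)) + 53609 = (-175234 - 125911) + 53609 = -301145 + 53609 = -247536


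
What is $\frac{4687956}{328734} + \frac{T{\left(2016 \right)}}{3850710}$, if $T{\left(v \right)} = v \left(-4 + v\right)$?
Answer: $\frac{25642020198}{1674417065} \approx 15.314$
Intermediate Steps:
$\frac{4687956}{328734} + \frac{T{\left(2016 \right)}}{3850710} = \frac{4687956}{328734} + \frac{2016 \left(-4 + 2016\right)}{3850710} = 4687956 \cdot \frac{1}{328734} + 2016 \cdot 2012 \cdot \frac{1}{3850710} = \frac{37206}{2609} + 4056192 \cdot \frac{1}{3850710} = \frac{37206}{2609} + \frac{676032}{641785} = \frac{25642020198}{1674417065}$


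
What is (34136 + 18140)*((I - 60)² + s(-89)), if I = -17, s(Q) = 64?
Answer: 313290068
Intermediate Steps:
(34136 + 18140)*((I - 60)² + s(-89)) = (34136 + 18140)*((-17 - 60)² + 64) = 52276*((-77)² + 64) = 52276*(5929 + 64) = 52276*5993 = 313290068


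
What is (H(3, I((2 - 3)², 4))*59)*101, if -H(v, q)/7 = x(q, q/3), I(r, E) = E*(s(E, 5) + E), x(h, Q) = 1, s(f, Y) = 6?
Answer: -41713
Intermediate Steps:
I(r, E) = E*(6 + E)
H(v, q) = -7 (H(v, q) = -7*1 = -7)
(H(3, I((2 - 3)², 4))*59)*101 = -7*59*101 = -413*101 = -41713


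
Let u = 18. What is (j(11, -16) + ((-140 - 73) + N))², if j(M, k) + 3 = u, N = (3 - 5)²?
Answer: 37636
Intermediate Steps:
N = 4 (N = (-2)² = 4)
j(M, k) = 15 (j(M, k) = -3 + 18 = 15)
(j(11, -16) + ((-140 - 73) + N))² = (15 + ((-140 - 73) + 4))² = (15 + (-213 + 4))² = (15 - 209)² = (-194)² = 37636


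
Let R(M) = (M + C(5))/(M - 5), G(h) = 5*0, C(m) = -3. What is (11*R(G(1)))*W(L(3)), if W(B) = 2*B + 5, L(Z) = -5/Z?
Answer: 11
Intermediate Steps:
G(h) = 0
W(B) = 5 + 2*B
R(M) = (-3 + M)/(-5 + M) (R(M) = (M - 3)/(M - 5) = (-3 + M)/(-5 + M))
(11*R(G(1)))*W(L(3)) = (11*((-3 + 0)/(-5 + 0)))*(5 + 2*(-5/3)) = (11*(-3/(-5)))*(5 + 2*(-5*⅓)) = (11*(-⅕*(-3)))*(5 + 2*(-5/3)) = (11*(⅗))*(5 - 10/3) = (33/5)*(5/3) = 11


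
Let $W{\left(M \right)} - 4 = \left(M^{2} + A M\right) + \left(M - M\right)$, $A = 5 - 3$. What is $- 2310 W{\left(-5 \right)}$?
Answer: $-43890$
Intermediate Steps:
$A = 2$
$W{\left(M \right)} = 4 + M^{2} + 2 M$ ($W{\left(M \right)} = 4 + \left(\left(M^{2} + 2 M\right) + \left(M - M\right)\right) = 4 + \left(\left(M^{2} + 2 M\right) + 0\right) = 4 + \left(M^{2} + 2 M\right) = 4 + M^{2} + 2 M$)
$- 2310 W{\left(-5 \right)} = - 2310 \left(4 + \left(-5\right)^{2} + 2 \left(-5\right)\right) = - 2310 \left(4 + 25 - 10\right) = \left(-2310\right) 19 = -43890$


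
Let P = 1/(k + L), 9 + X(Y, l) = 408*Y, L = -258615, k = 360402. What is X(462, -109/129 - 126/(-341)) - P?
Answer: 19185526268/101787 ≈ 1.8849e+5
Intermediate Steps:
X(Y, l) = -9 + 408*Y
P = 1/101787 (P = 1/(360402 - 258615) = 1/101787 ≈ 9.8244e-6)
X(462, -109/129 - 126/(-341)) - P = (-9 + 408*462) - 1*1/101787 = (-9 + 188496) - 1/101787 = 188487 - 1/101787 = 19185526268/101787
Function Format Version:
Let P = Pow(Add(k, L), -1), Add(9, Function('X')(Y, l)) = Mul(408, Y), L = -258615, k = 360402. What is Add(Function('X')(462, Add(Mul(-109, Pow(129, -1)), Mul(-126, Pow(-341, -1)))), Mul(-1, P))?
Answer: Rational(19185526268, 101787) ≈ 1.8849e+5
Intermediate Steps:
Function('X')(Y, l) = Add(-9, Mul(408, Y))
P = Rational(1, 101787) (P = Pow(Add(360402, -258615), -1) = Pow(101787, -1) = Rational(1, 101787) ≈ 9.8244e-6)
Add(Function('X')(462, Add(Mul(-109, Pow(129, -1)), Mul(-126, Pow(-341, -1)))), Mul(-1, P)) = Add(Add(-9, Mul(408, 462)), Mul(-1, Rational(1, 101787))) = Add(Add(-9, 188496), Rational(-1, 101787)) = Add(188487, Rational(-1, 101787)) = Rational(19185526268, 101787)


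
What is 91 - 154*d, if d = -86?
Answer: 13335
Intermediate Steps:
91 - 154*d = 91 - 154*(-86) = 91 + 13244 = 13335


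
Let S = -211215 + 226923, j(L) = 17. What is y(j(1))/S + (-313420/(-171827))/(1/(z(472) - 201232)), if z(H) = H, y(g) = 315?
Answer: -47065802424195/128526596 ≈ -3.6620e+5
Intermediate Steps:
S = 15708
y(j(1))/S + (-313420/(-171827))/(1/(z(472) - 201232)) = 315/15708 + (-313420/(-171827))/(1/(472 - 201232)) = 315*(1/15708) + (-313420*(-1/171827))/(1/(-200760)) = 15/748 + 313420/(171827*(-1/200760)) = 15/748 + (313420/171827)*(-200760) = 15/748 - 62922199200/171827 = -47065802424195/128526596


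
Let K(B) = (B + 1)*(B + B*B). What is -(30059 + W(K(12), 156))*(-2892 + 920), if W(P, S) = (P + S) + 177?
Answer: 63932240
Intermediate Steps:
K(B) = (1 + B)*(B + B²)
W(P, S) = 177 + P + S
-(30059 + W(K(12), 156))*(-2892 + 920) = -(30059 + (177 + 12*(1 + 12² + 2*12) + 156))*(-2892 + 920) = -(30059 + (177 + 12*(1 + 144 + 24) + 156))*(-1972) = -(30059 + (177 + 12*169 + 156))*(-1972) = -(30059 + (177 + 2028 + 156))*(-1972) = -(30059 + 2361)*(-1972) = -32420*(-1972) = -1*(-63932240) = 63932240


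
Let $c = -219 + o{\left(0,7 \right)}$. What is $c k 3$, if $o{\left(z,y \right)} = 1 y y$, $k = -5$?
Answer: $2550$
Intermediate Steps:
$o{\left(z,y \right)} = y^{2}$ ($o{\left(z,y \right)} = y y = y^{2}$)
$c = -170$ ($c = -219 + 7^{2} = -219 + 49 = -170$)
$c k 3 = - 170 \left(\left(-5\right) 3\right) = \left(-170\right) \left(-15\right) = 2550$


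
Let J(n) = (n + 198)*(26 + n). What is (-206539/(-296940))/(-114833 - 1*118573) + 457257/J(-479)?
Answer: 10563782912654851/2940789826842840 ≈ 3.5922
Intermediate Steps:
J(n) = (26 + n)*(198 + n) (J(n) = (198 + n)*(26 + n) = (26 + n)*(198 + n))
(-206539/(-296940))/(-114833 - 1*118573) + 457257/J(-479) = (-206539/(-296940))/(-114833 - 1*118573) + 457257/(5148 + (-479)**2 + 224*(-479)) = (-206539*(-1/296940))/(-114833 - 118573) + 457257/(5148 + 229441 - 107296) = (206539/296940)/(-233406) + 457257/127293 = (206539/296940)*(-1/233406) + 457257*(1/127293) = -206539/69307577640 + 152419/42431 = 10563782912654851/2940789826842840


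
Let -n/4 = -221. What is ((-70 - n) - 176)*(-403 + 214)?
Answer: 213570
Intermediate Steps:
n = 884 (n = -4*(-221) = 884)
((-70 - n) - 176)*(-403 + 214) = ((-70 - 1*884) - 176)*(-403 + 214) = ((-70 - 884) - 176)*(-189) = (-954 - 176)*(-189) = -1130*(-189) = 213570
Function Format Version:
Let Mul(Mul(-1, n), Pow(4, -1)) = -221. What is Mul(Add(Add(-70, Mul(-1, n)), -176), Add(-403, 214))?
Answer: 213570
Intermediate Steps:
n = 884 (n = Mul(-4, -221) = 884)
Mul(Add(Add(-70, Mul(-1, n)), -176), Add(-403, 214)) = Mul(Add(Add(-70, Mul(-1, 884)), -176), Add(-403, 214)) = Mul(Add(Add(-70, -884), -176), -189) = Mul(Add(-954, -176), -189) = Mul(-1130, -189) = 213570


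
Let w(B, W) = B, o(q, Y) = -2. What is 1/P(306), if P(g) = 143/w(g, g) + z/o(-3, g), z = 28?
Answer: -306/4141 ≈ -0.073895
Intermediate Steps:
P(g) = -14 + 143/g (P(g) = 143/g + 28/(-2) = 143/g + 28*(-½) = 143/g - 14 = -14 + 143/g)
1/P(306) = 1/(-14 + 143/306) = 1/(-4141/306) = -306/4141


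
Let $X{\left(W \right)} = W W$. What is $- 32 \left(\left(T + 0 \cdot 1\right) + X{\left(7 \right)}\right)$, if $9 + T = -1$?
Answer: $-1248$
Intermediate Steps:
$T = -10$ ($T = -9 - 1 = -10$)
$X{\left(W \right)} = W^{2}$
$- 32 \left(\left(T + 0 \cdot 1\right) + X{\left(7 \right)}\right) = - 32 \left(\left(-10 + 0 \cdot 1\right) + 7^{2}\right) = - 32 \left(\left(-10 + 0\right) + 49\right) = - 32 \left(-10 + 49\right) = \left(-32\right) 39 = -1248$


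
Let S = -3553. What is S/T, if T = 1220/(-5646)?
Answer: 10030119/610 ≈ 16443.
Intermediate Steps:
T = -610/2823 (T = 1220*(-1/5646) = -610/2823 ≈ -0.21608)
S/T = -3553/(-610/2823) = -3553*(-2823/610) = 10030119/610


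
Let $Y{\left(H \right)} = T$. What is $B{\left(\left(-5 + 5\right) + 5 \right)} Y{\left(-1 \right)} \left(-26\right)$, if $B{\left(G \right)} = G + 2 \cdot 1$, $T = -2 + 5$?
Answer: $-546$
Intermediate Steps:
$T = 3$
$Y{\left(H \right)} = 3$
$B{\left(G \right)} = 2 + G$ ($B{\left(G \right)} = G + 2 = 2 + G$)
$B{\left(\left(-5 + 5\right) + 5 \right)} Y{\left(-1 \right)} \left(-26\right) = \left(2 + \left(\left(-5 + 5\right) + 5\right)\right) 3 \left(-26\right) = \left(2 + \left(0 + 5\right)\right) 3 \left(-26\right) = \left(2 + 5\right) 3 \left(-26\right) = 7 \cdot 3 \left(-26\right) = 21 \left(-26\right) = -546$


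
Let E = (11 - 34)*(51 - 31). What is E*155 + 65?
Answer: -71235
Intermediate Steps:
E = -460 (E = -23*20 = -460)
E*155 + 65 = -460*155 + 65 = -71300 + 65 = -71235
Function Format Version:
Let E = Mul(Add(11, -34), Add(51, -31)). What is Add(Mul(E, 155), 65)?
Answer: -71235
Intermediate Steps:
E = -460 (E = Mul(-23, 20) = -460)
Add(Mul(E, 155), 65) = Add(Mul(-460, 155), 65) = Add(-71300, 65) = -71235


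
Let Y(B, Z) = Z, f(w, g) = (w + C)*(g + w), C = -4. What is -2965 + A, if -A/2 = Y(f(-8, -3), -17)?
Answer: -2931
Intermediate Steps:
f(w, g) = (-4 + w)*(g + w) (f(w, g) = (w - 4)*(g + w) = (-4 + w)*(g + w))
A = 34 (A = -2*(-17) = 34)
-2965 + A = -2965 + 34 = -2931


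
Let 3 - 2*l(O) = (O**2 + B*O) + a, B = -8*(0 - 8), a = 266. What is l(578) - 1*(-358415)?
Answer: 345491/2 ≈ 1.7275e+5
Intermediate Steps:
B = 64 (B = -8*(-8) = 64)
l(O) = -263/2 - 32*O - O**2/2 (l(O) = 3/2 - ((O**2 + 64*O) + 266)/2 = 3/2 - (266 + O**2 + 64*O)/2 = 3/2 + (-133 - 32*O - O**2/2) = -263/2 - 32*O - O**2/2)
l(578) - 1*(-358415) = (-263/2 - 32*578 - 1/2*578**2) - 1*(-358415) = (-263/2 - 18496 - 1/2*334084) + 358415 = (-263/2 - 18496 - 167042) + 358415 = -371339/2 + 358415 = 345491/2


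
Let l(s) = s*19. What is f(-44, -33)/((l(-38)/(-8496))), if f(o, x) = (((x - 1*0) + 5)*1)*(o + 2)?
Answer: 4995648/361 ≈ 13838.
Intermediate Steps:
l(s) = 19*s
f(o, x) = (2 + o)*(5 + x) (f(o, x) = (((x + 0) + 5)*1)*(2 + o) = ((x + 5)*1)*(2 + o) = ((5 + x)*1)*(2 + o) = (5 + x)*(2 + o) = (2 + o)*(5 + x))
f(-44, -33)/((l(-38)/(-8496))) = (10 + 2*(-33) + 5*(-44) - 44*(-33))/(((19*(-38))/(-8496))) = (10 - 66 - 220 + 1452)/((-722*(-1/8496))) = 1176/(361/4248) = 1176*(4248/361) = 4995648/361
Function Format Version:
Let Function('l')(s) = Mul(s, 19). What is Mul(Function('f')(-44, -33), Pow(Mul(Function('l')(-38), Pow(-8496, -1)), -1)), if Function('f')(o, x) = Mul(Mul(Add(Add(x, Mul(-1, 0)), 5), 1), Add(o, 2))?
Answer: Rational(4995648, 361) ≈ 13838.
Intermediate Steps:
Function('l')(s) = Mul(19, s)
Function('f')(o, x) = Mul(Add(2, o), Add(5, x)) (Function('f')(o, x) = Mul(Mul(Add(Add(x, 0), 5), 1), Add(2, o)) = Mul(Mul(Add(x, 5), 1), Add(2, o)) = Mul(Mul(Add(5, x), 1), Add(2, o)) = Mul(Add(5, x), Add(2, o)) = Mul(Add(2, o), Add(5, x)))
Mul(Function('f')(-44, -33), Pow(Mul(Function('l')(-38), Pow(-8496, -1)), -1)) = Mul(Add(10, Mul(2, -33), Mul(5, -44), Mul(-44, -33)), Pow(Mul(Mul(19, -38), Pow(-8496, -1)), -1)) = Mul(Add(10, -66, -220, 1452), Pow(Mul(-722, Rational(-1, 8496)), -1)) = Mul(1176, Pow(Rational(361, 4248), -1)) = Mul(1176, Rational(4248, 361)) = Rational(4995648, 361)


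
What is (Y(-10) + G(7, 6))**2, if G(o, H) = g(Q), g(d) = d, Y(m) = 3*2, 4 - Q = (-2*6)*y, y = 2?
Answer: 1156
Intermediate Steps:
Q = 28 (Q = 4 - (-2*6)*2 = 4 - (-12)*2 = 4 - 1*(-24) = 4 + 24 = 28)
Y(m) = 6
G(o, H) = 28
(Y(-10) + G(7, 6))**2 = (6 + 28)**2 = 34**2 = 1156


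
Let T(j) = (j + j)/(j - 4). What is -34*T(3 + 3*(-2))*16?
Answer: -3264/7 ≈ -466.29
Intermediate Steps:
T(j) = 2*j/(-4 + j) (T(j) = (2*j)/(-4 + j) = 2*j/(-4 + j))
-34*T(3 + 3*(-2))*16 = -68*(3 + 3*(-2))/(-4 + (3 + 3*(-2)))*16 = -68*(3 - 6)/(-4 + (3 - 6))*16 = -68*(-3)/(-4 - 3)*16 = -68*(-3)/(-7)*16 = -68*(-3)*(-1)/7*16 = -34*6/7*16 = -204/7*16 = -3264/7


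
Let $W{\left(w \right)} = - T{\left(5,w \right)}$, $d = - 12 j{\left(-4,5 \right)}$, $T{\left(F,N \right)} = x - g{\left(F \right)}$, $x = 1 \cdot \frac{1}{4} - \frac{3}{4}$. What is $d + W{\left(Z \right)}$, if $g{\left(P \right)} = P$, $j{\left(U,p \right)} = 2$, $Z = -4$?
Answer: $- \frac{37}{2} \approx -18.5$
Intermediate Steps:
$x = - \frac{1}{2}$ ($x = 1 \cdot \frac{1}{4} - \frac{3}{4} = \frac{1}{4} - \frac{3}{4} = - \frac{1}{2} \approx -0.5$)
$T{\left(F,N \right)} = - \frac{1}{2} - F$
$d = -24$ ($d = \left(-12\right) 2 = -24$)
$W{\left(w \right)} = \frac{11}{2}$ ($W{\left(w \right)} = - (- \frac{1}{2} - 5) = \left(-1\right) \left(- \frac{11}{2}\right) = \frac{11}{2}$)
$d + W{\left(Z \right)} = -24 + \frac{11}{2} = - \frac{37}{2}$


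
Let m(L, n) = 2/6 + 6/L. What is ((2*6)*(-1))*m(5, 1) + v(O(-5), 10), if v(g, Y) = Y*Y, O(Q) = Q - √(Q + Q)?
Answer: 408/5 ≈ 81.600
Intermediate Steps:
O(Q) = Q - √2*√Q (O(Q) = Q - √(2*Q) = Q - √2*√Q)
m(L, n) = ⅓ + 6/L (m(L, n) = 2*(⅙) + 6/L = ⅓ + 6/L)
v(g, Y) = Y²
((2*6)*(-1))*m(5, 1) + v(O(-5), 10) = ((2*6)*(-1))*((⅓)*(18 + 5)/5) + 10² = (12*(-1))*((⅓)*(⅕)*23) + 100 = -12*23/15 + 100 = -92/5 + 100 = 408/5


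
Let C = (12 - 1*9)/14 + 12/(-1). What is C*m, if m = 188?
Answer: -15510/7 ≈ -2215.7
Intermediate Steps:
C = -165/14 (C = (12 - 9)*(1/14) + 12*(-1) = 3*(1/14) - 12 = 3/14 - 12 = -165/14 ≈ -11.786)
C*m = -165/14*188 = -15510/7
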